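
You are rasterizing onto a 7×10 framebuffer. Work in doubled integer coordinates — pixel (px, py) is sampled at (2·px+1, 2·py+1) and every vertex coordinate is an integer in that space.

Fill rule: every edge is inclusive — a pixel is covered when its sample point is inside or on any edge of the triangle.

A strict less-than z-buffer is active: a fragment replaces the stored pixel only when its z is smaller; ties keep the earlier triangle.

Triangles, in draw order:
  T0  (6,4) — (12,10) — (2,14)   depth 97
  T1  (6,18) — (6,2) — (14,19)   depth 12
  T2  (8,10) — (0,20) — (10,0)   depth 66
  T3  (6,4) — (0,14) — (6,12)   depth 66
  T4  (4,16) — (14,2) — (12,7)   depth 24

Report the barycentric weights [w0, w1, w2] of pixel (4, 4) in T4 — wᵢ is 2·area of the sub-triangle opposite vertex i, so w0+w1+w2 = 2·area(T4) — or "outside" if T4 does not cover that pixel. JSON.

T0:
  2·area = 84
  edge (6, 4)→(12, 10): d=(6,6) inclusive
  edge (12, 10)→(2, 14): d=(-10,4) inclusive
  edge (2, 14)→(6, 4): d=(4,-10) inclusive
    (1,0)@(3, 1): e=[0,126,-42] → .  [on edge]
    (2,1)@(5, 3): e=[0,98,-14] → .  [on edge]
    (3,2)@(7, 5): e=[0,70,14] → X  [on edge]
    (4,2)@(9, 5): e=[-12,62,34] → .
    (2,3)@(5, 7): e=[24,58,2] → X
    (4,3)@(9, 7): e=[0,42,42] → X  [on edge]
    (5,3)@(11, 7): e=[-12,34,62] → .
    (2,4)@(5, 9): e=[36,38,10] → X
    (5,4)@(11, 9): e=[0,14,70] → X  [on edge]
    (6,4)@(13, 9): e=[-12,6,90] → .
    (2,5)@(5, 11): e=[48,18,18] → X
    (5,5)@(11, 11): e=[12,-6,78] → .
    (6,5)@(13, 11): e=[0,-14,98] → .  [on edge]
  covered (12 px):
    . . . . . . .
    . . . . . . .
    . . . X . . .
    . . X X X . .
    . . X X X X .
    . . X X X . .
    . X . . . . .
    . . . . . . .
    . . . . . . .
    . . . . . . .
T1:
  2·area = 128
  edge (6, 18)→(6, 2): d=(0,-16) inclusive
  edge (6, 2)→(14, 19): d=(8,17) inclusive
  edge (14, 19)→(6, 18): d=(-8,-1) inclusive
    (3,2)@(7, 5): e=[16,7,105] → X
    (4,2)@(9, 5): e=[48,-27,107] → .
    (3,3)@(7, 7): e=[16,23,89] → X
    (4,3)@(9, 7): e=[48,-11,91] → .
    (3,4)@(7, 9): e=[16,39,73] → X
    (4,4)@(9, 9): e=[48,5,75] → X
    (5,4)@(11, 9): e=[80,-29,77] → .
    (3,5)@(7, 11): e=[16,55,57] → X
    (5,5)@(11, 11): e=[80,-13,61] → .
    (3,6)@(7, 13): e=[16,71,41] → X
    (5,6)@(11, 13): e=[80,3,45] → X
    (6,6)@(13, 13): e=[112,-31,47] → .
  covered (16 px):
    . . . . . . .
    . . . . . . .
    . . . X . . .
    . . . X . . .
    . . . X X . .
    . . . X X . .
    . . . X X X .
    . . . X X X .
    . . . X X X X
    . . . . . . .
T2:
  2·area = 60
  edge (8, 10)→(0, 20): d=(-8,10) inclusive
  edge (0, 20)→(10, 0): d=(10,-20) inclusive
  edge (10, 0)→(8, 10): d=(-2,10) inclusive
    (4,1)@(9, 3): e=[46,10,4] → X
    (5,1)@(11, 3): e=[26,50,-16] → .
    (4,2)@(9, 5): e=[30,30,0] → X  [on edge]
    (5,2)@(11, 5): e=[10,70,-20] → .
    (3,3)@(7, 7): e=[34,10,16] → X
    (4,3)@(9, 7): e=[14,50,-4] → .
    (3,4)@(7, 9): e=[18,30,12] → X
    (4,4)@(9, 9): e=[-2,70,-8] → .
    (2,5)@(5, 11): e=[22,10,28] → X
    (4,5)@(9, 11): e=[-18,90,-12] → .
    (2,6)@(5, 13): e=[6,30,24] → X
    (3,6)@(7, 13): e=[-14,70,4] → .
    (3,7)@(7, 15): e=[-30,90,0] → .  [on edge]
  covered (8 px):
    . . . . . . .
    . . . . X . .
    . . . . X . .
    . . . X . . .
    . . . X . . .
    . . X X . . .
    . . X . . . .
    . X . . . . .
    . . . . . . .
    . . . . . . .
T3:
  2·area = 48  (B↔C swapped to make it positive)
  edge (6, 4)→(6, 12): d=(0,8) inclusive
  edge (6, 12)→(0, 14): d=(-6,2) inclusive
  edge (0, 14)→(6, 4): d=(6,-10) inclusive
    (2,3)@(5, 7): e=[8,32,8] → X
    (3,3)@(7, 7): e=[-8,28,28] → .
    (1,4)@(3, 9): e=[24,24,0] → X  [on edge]
    (3,4)@(7, 9): e=[-8,16,40] → .
    (1,5)@(3, 11): e=[24,12,12] → X
    (3,5)@(7, 11): e=[-8,4,52] → .
    (4,5)@(9, 11): e=[-24,0,72] → .  [on edge]
    (0,6)@(1, 13): e=[40,4,4] → X
    (1,6)@(3, 13): e=[24,0,24] → X  [on edge]
    (2,6)@(5, 13): e=[8,-4,44] → .
    (0,7)@(1, 15): e=[40,-8,16] → .
    (1,7)@(3, 15): e=[24,-12,36] → .
  covered (7 px):
    . . . . . . .
    . . . . . . .
    . . . . . . .
    . . X . . . .
    . X X . . . .
    . X X . . . .
    X X . . . . .
    . . . . . . .
    . . . . . . .
    . . . . . . .
T4:
  2·area = 22
  edge (4, 16)→(14, 2): d=(10,-14) inclusive
  edge (14, 2)→(12, 7): d=(-2,5) inclusive
  edge (12, 7)→(4, 16): d=(-8,9) inclusive
    (5,3)@(11, 7): e=[8,5,9] → X
    (6,3)@(13, 7): e=[36,-5,-9] → .
    (4,4)@(9, 9): e=[0,11,11] → X  [on edge]
    (5,4)@(11, 9): e=[28,1,-7] → .
    (4,5)@(9, 11): e=[20,7,-5] → .
  covered (2 px):
    . . . . . . .
    . . . . . . .
    . . . . . . .
    . . . . . X .
    . . . . X . .
    . . . . . . .
    . . . . . . .
    . . . . . . .
    . . . . . . .
    . . . . . . .

Result: [11,11,0]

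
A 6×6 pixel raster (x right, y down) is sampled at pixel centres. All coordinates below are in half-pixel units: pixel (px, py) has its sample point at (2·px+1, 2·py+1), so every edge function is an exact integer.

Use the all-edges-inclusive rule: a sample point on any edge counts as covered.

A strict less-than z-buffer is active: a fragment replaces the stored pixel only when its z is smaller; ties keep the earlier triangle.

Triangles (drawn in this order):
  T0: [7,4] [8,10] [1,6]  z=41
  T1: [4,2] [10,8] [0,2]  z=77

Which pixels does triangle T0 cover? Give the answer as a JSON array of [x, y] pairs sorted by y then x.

T0:
  2·area = 38
  edge (7, 4)→(8, 10): d=(1,6) inclusive
  edge (8, 10)→(1, 6): d=(-7,-4) inclusive
  edge (1, 6)→(7, 4): d=(6,-2) inclusive
    (2,2)@(5, 5): e=[13,23,2] → █
    (3,2)@(7, 5): e=[1,31,6] → █
    (4,2)@(9, 5): e=[-11,39,10] → ·
    (1,3)@(3, 7): e=[27,1,10] → █
    (4,3)@(9, 7): e=[-9,25,22] → ·
    (1,4)@(3, 9): e=[29,-13,22] → ·
    (2,4)@(5, 9): e=[17,-5,26] → ·
    (3,4)@(7, 9): e=[5,3,30] → █
    (4,4)@(9, 9): e=[-7,11,34] → ·
    (3,5)@(7, 11): e=[7,-11,42] → ·
  covered (6 px):
    · · · · · ·
    · · · · · ·
    · · █ █ · ·
    · █ █ █ · ·
    · · · █ · ·
    · · · · · ·
T1:
  2·area = 24
  edge (4, 2)→(10, 8): d=(6,6) inclusive
  edge (10, 8)→(0, 2): d=(-10,-6) inclusive
  edge (0, 2)→(4, 2): d=(4,0) inclusive
    (1,0)@(3, 1): e=[0,28,-4] → ·  [on edge]
    (1,1)@(3, 3): e=[12,8,4] → █
    (2,1)@(5, 3): e=[0,20,4] → █  [on edge]
    (3,1)@(7, 3): e=[-12,32,4] → ·
    (1,2)@(3, 5): e=[24,-12,12] → ·
    (2,2)@(5, 5): e=[12,0,12] → █  [on edge]
    (3,2)@(7, 5): e=[0,12,12] → █  [on edge]
    (4,2)@(9, 5): e=[-12,24,12] → ·
    (2,3)@(5, 7): e=[24,-20,20] → ·
    (3,3)@(7, 7): e=[12,-8,20] → ·
    (4,3)@(9, 7): e=[0,4,20] → █  [on edge]
    (5,3)@(11, 7): e=[-12,16,20] → ·
    (5,4)@(11, 9): e=[0,-4,28] → ·  [on edge]
  covered (5 px):
    · · · · · ·
    · █ █ · · ·
    · · █ █ · ·
    · · · · █ ·
    · · · · · ·
    · · · · · ·

Result: [[2,2],[3,2],[1,3],[2,3],[3,3],[3,4]]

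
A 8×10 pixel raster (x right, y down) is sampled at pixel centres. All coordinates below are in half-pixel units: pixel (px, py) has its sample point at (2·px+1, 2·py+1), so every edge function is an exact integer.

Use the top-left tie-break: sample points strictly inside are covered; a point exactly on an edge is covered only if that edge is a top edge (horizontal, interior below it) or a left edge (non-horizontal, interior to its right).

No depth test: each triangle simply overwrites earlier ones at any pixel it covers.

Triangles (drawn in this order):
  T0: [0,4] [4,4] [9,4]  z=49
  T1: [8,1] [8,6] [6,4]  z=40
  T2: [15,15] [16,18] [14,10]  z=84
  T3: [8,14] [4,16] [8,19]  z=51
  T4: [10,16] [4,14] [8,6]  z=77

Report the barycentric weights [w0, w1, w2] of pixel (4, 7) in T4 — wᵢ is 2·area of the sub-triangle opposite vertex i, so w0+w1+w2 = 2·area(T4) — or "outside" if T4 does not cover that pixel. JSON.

T0:
  degenerate (2·area = 0) — covers nothing
T1:
  2·area = 10
  edge (8, 1)→(8, 6): d=(0,5) right/bottom  bias=-1
  edge (8, 6)→(6, 4): d=(-2,-2) top-left  bias=+0
  edge (6, 4)→(8, 1): d=(2,-3) top-left  bias=+0
    (1,0)@(3, 1): e=[25,0,-15] → ·  [on edge]
    (2,1)@(5, 3): e=[15,0,-5] → ·  [on edge]
    (3,1)@(7, 3): e=[5,4,1] → #
    (4,1)@(9, 3): e=[-5,8,7] → ·
    (3,2)@(7, 5): e=[5,0,5] → #  [on edge]
    (4,2)@(9, 5): e=[-5,4,11] → ·
    (3,3)@(7, 7): e=[5,-4,9] → ·
    (4,3)@(9, 7): e=[-5,0,15] → ·  [on edge]
    (5,4)@(11, 9): e=[-15,0,25] → ·  [on edge]
    (6,5)@(13, 11): e=[-25,0,35] → ·  [on edge]
    (7,6)@(15, 13): e=[-35,0,45] → ·  [on edge]
  covered (2 px):
    · · · · · · · ·
    · · · # · · · ·
    · · · # · · · ·
    · · · · · · · ·
    · · · · · · · ·
    · · · · · · · ·
    · · · · · · · ·
    · · · · · · · ·
    · · · · · · · ·
    · · · · · · · ·
T2:
  2·area = 2  (B↔C swapped to make it positive)
  edge (15, 15)→(14, 10): d=(-1,-5) top-left  bias=+0
  edge (14, 10)→(16, 18): d=(2,8) right/bottom  bias=-1
  edge (16, 18)→(15, 15): d=(-1,-3) top-left  bias=+0
    (5,1)@(11, 3): e=[-8,10,0] → ·  [on edge]
    (6,2)@(13, 5): e=[0,-2,4] → ·  [on edge]
    (6,4)@(13, 9): e=[-4,6,0] → ·  [on edge]
    (7,7)@(15, 15): e=[0,2,0] → #  [on edge]
    (7,8)@(15, 17): e=[-2,6,-2] → ·
  covered (1 px):
    · · · · · · · ·
    · · · · · · · ·
    · · · · · · · ·
    · · · · · · · ·
    · · · · · · · ·
    · · · · · · · ·
    · · · · · · · ·
    · · · · · · · #
    · · · · · · · ·
    · · · · · · · ·
T3:
  2·area = 20  (B↔C swapped to make it positive)
  edge (8, 14)→(8, 19): d=(0,5) right/bottom  bias=-1
  edge (8, 19)→(4, 16): d=(-4,-3) top-left  bias=+0
  edge (4, 16)→(8, 14): d=(4,-2) top-left  bias=+0
    (3,7)@(7, 15): e=[5,13,2] → #
    (4,7)@(9, 15): e=[-5,19,6] → ·
    (3,8)@(7, 17): e=[5,5,10] → #
    (4,8)@(9, 17): e=[-5,11,14] → ·
    (3,9)@(7, 19): e=[5,-3,18] → ·
  covered (2 px):
    · · · · · · · ·
    · · · · · · · ·
    · · · · · · · ·
    · · · · · · · ·
    · · · · · · · ·
    · · · · · · · ·
    · · · · · · · ·
    · · · # · · · ·
    · · · # · · · ·
    · · · · · · · ·
T4:
  2·area = 56
  edge (10, 16)→(4, 14): d=(-6,-2) top-left  bias=+0
  edge (4, 14)→(8, 6): d=(4,-8) top-left  bias=+0
  edge (8, 6)→(10, 16): d=(2,10) right/bottom  bias=-1
    (3,0)@(7, 1): e=[84,-28,0] → ·  [on edge]
    (3,4)@(7, 9): e=[36,4,16] → #
    (4,4)@(9, 9): e=[40,20,-4] → ·
    (3,5)@(7, 11): e=[24,12,20] → #
    (4,5)@(9, 11): e=[28,28,0] → ·  [on edge]
    (0,6)@(1, 13): e=[0,-28,84] → ·  [on edge]
    (2,6)@(5, 13): e=[8,4,44] → #
    (4,6)@(9, 13): e=[16,36,4] → #
    (5,6)@(11, 13): e=[20,52,-16] → ·
    (2,7)@(5, 15): e=[-4,12,48] → ·
    (3,7)@(7, 15): e=[0,28,28] → #  [on edge]
    (5,7)@(11, 15): e=[8,60,-12] → ·
    (6,8)@(13, 17): e=[0,84,-28] → ·  [on edge]
  covered (7 px):
    · · · · · · · ·
    · · · · · · · ·
    · · · · · · · ·
    · · · · · · · ·
    · · · # · · · ·
    · · · # · · · ·
    · · # # # · · ·
    · · · # # · · ·
    · · · · · · · ·
    · · · · · · · ·

Final: [44,8,4]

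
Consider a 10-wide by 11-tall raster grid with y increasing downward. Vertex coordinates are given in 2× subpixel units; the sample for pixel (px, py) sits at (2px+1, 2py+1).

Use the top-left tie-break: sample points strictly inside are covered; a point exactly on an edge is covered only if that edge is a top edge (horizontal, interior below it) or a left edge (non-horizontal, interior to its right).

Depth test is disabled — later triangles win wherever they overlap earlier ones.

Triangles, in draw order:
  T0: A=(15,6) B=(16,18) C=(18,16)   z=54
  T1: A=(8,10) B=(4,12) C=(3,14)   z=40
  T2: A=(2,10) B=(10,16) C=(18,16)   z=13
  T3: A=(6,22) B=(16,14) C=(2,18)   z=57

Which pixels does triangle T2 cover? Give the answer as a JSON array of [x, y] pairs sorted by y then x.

T0:
  2·area = 26  (B↔C swapped to make it positive)
  edge (15, 6)→(18, 16): d=(3,10) right/bottom  bias=-1
  edge (18, 16)→(16, 18): d=(-2,2) right/bottom  bias=-1
  edge (16, 18)→(15, 6): d=(-1,-12) top-left  bias=+0
    (8,6)@(17, 13): e=[1,8,17] → #
    (9,6)@(19, 13): e=[-19,4,41] → ·
    (8,7)@(17, 15): e=[7,4,15] → #
    (9,7)@(19, 15): e=[-13,0,39] → ·  [on edge]
    (8,8)@(17, 17): e=[13,0,13] → ·  [on edge]
    (7,9)@(15, 19): e=[39,0,-13] → ·  [on edge]
    (6,10)@(13, 21): e=[65,0,-39] → ·  [on edge]
  covered (2 px):
    · · · · · · · · · ·
    · · · · · · · · · ·
    · · · · · · · · · ·
    · · · · · · · · · ·
    · · · · · · · · · ·
    · · · · · · · · · ·
    · · · · · · · · # ·
    · · · · · · · · # ·
    · · · · · · · · · ·
    · · · · · · · · · ·
    · · · · · · · · · ·
T1:
  2·area = 6  (B↔C swapped to make it positive)
  edge (8, 10)→(3, 14): d=(-5,4) right/bottom  bias=-1
  edge (3, 14)→(4, 12): d=(1,-2) top-left  bias=+0
  edge (4, 12)→(8, 10): d=(4,-2) top-left  bias=+0
  covered (0 px):
    · · · · · · · · · ·
    · · · · · · · · · ·
    · · · · · · · · · ·
    · · · · · · · · · ·
    · · · · · · · · · ·
    · · · · · · · · · ·
    · · · · · · · · · ·
    · · · · · · · · · ·
    · · · · · · · · · ·
    · · · · · · · · · ·
    · · · · · · · · · ·
T2:
  2·area = 48  (B↔C swapped to make it positive)
  edge (2, 10)→(18, 16): d=(16,6) right/bottom  bias=-1
  edge (18, 16)→(10, 16): d=(-8,0) right/bottom  bias=-1
  edge (10, 16)→(2, 10): d=(-8,-6) top-left  bias=+0
    (3,6)@(7, 13): e=[18,24,6] → #
    (4,6)@(9, 13): e=[6,24,18] → #
    (5,6)@(11, 13): e=[-6,24,30] → ·
    (3,7)@(7, 15): e=[50,8,-10] → ·
    (4,7)@(9, 15): e=[38,8,2] → #
    (5,7)@(11, 15): e=[26,8,14] → #
    (6,7)@(13, 15): e=[14,8,26] → #
    (7,7)@(15, 15): e=[2,8,38] → #
    (8,7)@(17, 15): e=[-10,8,50] → ·
    (4,8)@(9, 17): e=[70,-8,-14] → ·
    (5,8)@(11, 17): e=[58,-8,-2] → ·
    (6,8)@(13, 17): e=[46,-8,10] → ·
  covered (6 px):
    · · · · · · · · · ·
    · · · · · · · · · ·
    · · · · · · · · · ·
    · · · · · · · · · ·
    · · · · · · · · · ·
    · · · · · · · · · ·
    · · · # # · · · · ·
    · · · · # # # # · ·
    · · · · · · · · · ·
    · · · · · · · · · ·
    · · · · · · · · · ·
T3:
  2·area = 72  (B↔C swapped to make it positive)
  edge (6, 22)→(2, 18): d=(-4,-4) top-left  bias=+0
  edge (2, 18)→(16, 14): d=(14,-4) top-left  bias=+0
  edge (16, 14)→(6, 22): d=(-10,8) right/bottom  bias=-1
    (6,7)@(13, 15): e=[56,2,14] → #
    (7,7)@(15, 15): e=[64,10,-2] → ·
    (0,8)@(1, 17): e=[0,-18,90] → ·  [on edge]
    (3,8)@(7, 17): e=[24,6,42] → #
    (4,8)@(9, 17): e=[32,14,26] → #
    (5,8)@(11, 17): e=[40,22,10] → #
    (6,8)@(13, 17): e=[48,30,-6] → ·
    (1,9)@(3, 19): e=[0,18,54] → #  [on edge]
    (2,9)@(5, 19): e=[8,26,38] → #
    (5,9)@(11, 19): e=[32,50,-10] → ·
    (1,10)@(3, 21): e=[-8,46,34] → ·
    (2,10)@(5, 21): e=[0,54,18] → #  [on edge]
  covered (10 px):
    · · · · · · · · · ·
    · · · · · · · · · ·
    · · · · · · · · · ·
    · · · · · · · · · ·
    · · · · · · · · · ·
    · · · · · · · · · ·
    · · · · · · · · · ·
    · · · · · · # · · ·
    · · · # # # · · · ·
    · # # # # · · · · ·
    · · # # · · · · · ·

Answer: [[3,6],[4,6],[4,7],[5,7],[6,7],[7,7]]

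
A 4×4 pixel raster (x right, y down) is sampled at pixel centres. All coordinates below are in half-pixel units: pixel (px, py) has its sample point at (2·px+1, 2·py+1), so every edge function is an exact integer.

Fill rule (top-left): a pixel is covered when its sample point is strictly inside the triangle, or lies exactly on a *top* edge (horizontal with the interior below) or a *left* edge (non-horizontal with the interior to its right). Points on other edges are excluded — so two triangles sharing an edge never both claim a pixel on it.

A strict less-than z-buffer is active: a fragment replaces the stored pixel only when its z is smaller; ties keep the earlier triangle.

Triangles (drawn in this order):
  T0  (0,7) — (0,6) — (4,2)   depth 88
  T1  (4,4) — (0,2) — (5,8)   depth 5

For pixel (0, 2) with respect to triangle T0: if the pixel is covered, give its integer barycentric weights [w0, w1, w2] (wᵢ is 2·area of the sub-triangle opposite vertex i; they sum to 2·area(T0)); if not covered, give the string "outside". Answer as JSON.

T0:
  2·area = 4
  edge (0, 7)→(0, 6): d=(0,-1) top-left  bias=+0
  edge (0, 6)→(4, 2): d=(4,-4) top-left  bias=+0
  edge (4, 2)→(0, 7): d=(-4,5) right/bottom  bias=-1
    (2,0)@(5, 1): e=[5,0,-1] → ·  [on edge]
    (1,1)@(3, 3): e=[3,0,1] → #  [on edge]
    (2,1)@(5, 3): e=[5,8,-9] → ·
    (0,2)@(1, 5): e=[1,0,3] → #  [on edge]
    (1,2)@(3, 5): e=[3,8,-7] → ·
    (0,3)@(1, 7): e=[1,8,-5] → ·
  covered (2 px):
    · · · ·
    · # · ·
    # · · ·
    · · · ·
T1:
  2·area = 14  (B↔C swapped to make it positive)
  edge (4, 4)→(5, 8): d=(1,4) right/bottom  bias=-1
  edge (5, 8)→(0, 2): d=(-5,-6) top-left  bias=+0
  edge (0, 2)→(4, 4): d=(4,2) right/bottom  bias=-1
    (0,1)@(1, 3): e=[11,1,2] → #
    (1,1)@(3, 3): e=[3,13,-2] → ·
    (0,2)@(1, 5): e=[13,-9,10] → ·
    (1,2)@(3, 5): e=[5,3,6] → #
    (2,2)@(5, 5): e=[-3,15,2] → ·
    (1,3)@(3, 7): e=[7,-7,14] → ·
  covered (2 px):
    · · · ·
    # · · ·
    · # · ·
    · · · ·

Result: [0,3,1]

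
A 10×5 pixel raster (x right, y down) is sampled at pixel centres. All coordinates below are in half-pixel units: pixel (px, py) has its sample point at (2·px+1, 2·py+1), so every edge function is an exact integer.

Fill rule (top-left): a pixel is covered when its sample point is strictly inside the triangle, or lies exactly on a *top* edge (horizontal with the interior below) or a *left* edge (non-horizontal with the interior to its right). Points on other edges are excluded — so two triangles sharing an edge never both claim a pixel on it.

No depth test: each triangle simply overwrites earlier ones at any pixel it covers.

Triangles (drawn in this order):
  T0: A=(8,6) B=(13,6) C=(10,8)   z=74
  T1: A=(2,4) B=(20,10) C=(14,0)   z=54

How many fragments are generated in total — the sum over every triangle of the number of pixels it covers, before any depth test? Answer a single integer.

T0:
  2·area = 10
  edge (8, 6)→(13, 6): d=(5,0) top-left  bias=+0
  edge (13, 6)→(10, 8): d=(-3,2) right/bottom  bias=-1
  edge (10, 8)→(8, 6): d=(-2,-2) top-left  bias=+0
    (1,0)@(3, 1): e=[-25,35,0] → .  [on edge]
    (2,1)@(5, 3): e=[-15,25,0] → .  [on edge]
    (3,2)@(7, 5): e=[-5,15,0] → .  [on edge]
    (4,3)@(9, 7): e=[5,5,0] → X  [on edge]
    (5,3)@(11, 7): e=[5,1,4] → X
    (6,3)@(13, 7): e=[5,-3,8] → .
    (4,4)@(9, 9): e=[15,-1,-4] → .
    (5,4)@(11, 9): e=[15,-5,0] → .  [on edge]
  covered (2 px):
    . . . . . . . . . .
    . . . . . . . . . .
    . . . . . . . . . .
    . . . . X X . . . .
    . . . . . . . . . .
T1:
  2·area = 144  (B↔C swapped to make it positive)
  edge (2, 4)→(14, 0): d=(12,-4) top-left  bias=+0
  edge (14, 0)→(20, 10): d=(6,10) right/bottom  bias=-1
  edge (20, 10)→(2, 4): d=(-18,-6) top-left  bias=+0
    (5,0)@(11, 1): e=[0,36,108] → X  [on edge]
    (6,0)@(13, 1): e=[8,16,120] → X
    (7,0)@(15, 1): e=[16,-4,132] → .
    (2,1)@(5, 3): e=[0,108,36] → X  [on edge]
    (3,1)@(7, 3): e=[8,88,48] → X
    (4,1)@(9, 3): e=[16,68,60] → X
    (7,1)@(15, 3): e=[40,8,96] → X
    (8,1)@(17, 3): e=[48,-12,108] → .
    (2,2)@(5, 5): e=[24,120,0] → X  [on edge]
    (8,2)@(17, 5): e=[72,0,72] → .  [on edge]
    (2,3)@(5, 7): e=[48,132,-36] → .
    (3,3)@(7, 7): e=[56,112,-24] → .
    (5,3)@(11, 7): e=[72,72,0] → X  [on edge]
    (8,4)@(17, 9): e=[120,24,0] → X  [on edge]
  covered (20 px):
    . . . . . X X . . .
    . . X X X X X X . .
    . . X X X X X X . .
    . . . . . X X X X .
    . . . . . . . . X X

Answer: 22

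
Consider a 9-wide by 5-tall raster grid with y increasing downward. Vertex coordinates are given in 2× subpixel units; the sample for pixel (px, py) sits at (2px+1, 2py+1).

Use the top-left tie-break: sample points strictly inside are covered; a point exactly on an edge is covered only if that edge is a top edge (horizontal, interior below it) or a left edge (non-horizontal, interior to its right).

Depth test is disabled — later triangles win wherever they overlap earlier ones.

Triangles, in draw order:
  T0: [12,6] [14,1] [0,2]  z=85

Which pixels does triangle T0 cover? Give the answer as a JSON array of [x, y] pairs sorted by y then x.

T0:
  2·area = 68  (B↔C swapped to make it positive)
  edge (12, 6)→(0, 2): d=(-12,-4) top-left  bias=+0
  edge (0, 2)→(14, 1): d=(14,-1) top-left  bias=+0
  edge (14, 1)→(12, 6): d=(-2,5) right/bottom  bias=-1
    (1,1)@(3, 3): e=[0,17,51] → #  [on edge]
    (2,1)@(5, 3): e=[8,19,41] → #
    (3,1)@(7, 3): e=[16,21,31] → #
    (4,1)@(9, 3): e=[24,23,21] → #
    (5,1)@(11, 3): e=[32,25,11] → #
    (6,1)@(13, 3): e=[40,27,1] → #
    (7,1)@(15, 3): e=[48,29,-9] → ·
    (1,2)@(3, 5): e=[-24,45,47] → ·
    (2,2)@(5, 5): e=[-16,47,37] → ·
    (3,2)@(7, 5): e=[-8,49,27] → ·
    (4,2)@(9, 5): e=[0,51,17] → #  [on edge]
    (6,2)@(13, 5): e=[16,55,-3] → ·
    (7,3)@(15, 7): e=[0,85,-17] → ·  [on edge]
  covered (8 px):
    · · · · · · · · ·
    · # # # # # # · ·
    · · · · # # · · ·
    · · · · · · · · ·
    · · · · · · · · ·

Result: [[1,1],[2,1],[3,1],[4,1],[5,1],[6,1],[4,2],[5,2]]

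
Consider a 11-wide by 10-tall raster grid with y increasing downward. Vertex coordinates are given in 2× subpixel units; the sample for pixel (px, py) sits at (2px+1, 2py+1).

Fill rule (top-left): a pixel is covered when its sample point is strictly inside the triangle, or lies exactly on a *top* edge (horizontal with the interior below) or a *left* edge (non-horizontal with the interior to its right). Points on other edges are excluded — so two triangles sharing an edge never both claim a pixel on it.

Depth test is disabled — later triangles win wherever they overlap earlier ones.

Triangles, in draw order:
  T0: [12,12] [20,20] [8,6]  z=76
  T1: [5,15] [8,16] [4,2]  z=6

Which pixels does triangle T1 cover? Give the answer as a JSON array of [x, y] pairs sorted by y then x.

T0:
  2·area = 16  (B↔C swapped to make it positive)
  edge (12, 12)→(8, 6): d=(-4,-6) top-left  bias=+0
  edge (8, 6)→(20, 20): d=(12,14) right/bottom  bias=-1
  edge (20, 20)→(12, 12): d=(-8,-8) top-left  bias=+0
    (0,0)@(1, 1): e=[-22,38,0] → ·  [on edge]
    (1,1)@(3, 3): e=[-18,34,0] → ·  [on edge]
    (2,2)@(5, 5): e=[-14,30,0] → ·  [on edge]
    (3,3)@(7, 7): e=[-10,26,0] → ·  [on edge]
    (4,4)@(9, 9): e=[-6,22,0] → ·  [on edge]
    (5,5)@(11, 11): e=[-2,18,0] → ·  [on edge]
    (6,6)@(13, 13): e=[2,14,0] → #  [on edge]
    (7,6)@(15, 13): e=[14,-14,16] → ·
    (6,7)@(13, 15): e=[-6,38,-16] → ·
    (7,7)@(15, 15): e=[6,10,0] → #  [on edge]
    (8,7)@(17, 15): e=[18,-18,16] → ·
    (7,8)@(15, 17): e=[-2,34,-16] → ·
    (8,8)@(17, 17): e=[10,6,0] → #  [on edge]
    (9,9)@(19, 19): e=[14,2,0] → #  [on edge]
  covered (4 px):
    · · · · · · · · · · ·
    · · · · · · · · · · ·
    · · · · · · · · · · ·
    · · · · · · · · · · ·
    · · · · · · · · · · ·
    · · · · · · · · · · ·
    · · · · · · # · · · ·
    · · · · · · · # · · ·
    · · · · · · · · # · ·
    · · · · · · · · · # ·
T1:
  2·area = 38  (B↔C swapped to make it positive)
  edge (5, 15)→(4, 2): d=(-1,-13) top-left  bias=+0
  edge (4, 2)→(8, 16): d=(4,14) right/bottom  bias=-1
  edge (8, 16)→(5, 15): d=(-3,-1) top-left  bias=+0
    (2,3)@(5, 7): e=[8,6,24] → #
    (3,3)@(7, 7): e=[34,-22,26] → ·
    (2,4)@(5, 9): e=[6,14,18] → #
    (3,4)@(7, 9): e=[32,-14,20] → ·
    (2,5)@(5, 11): e=[4,22,12] → #
    (3,5)@(7, 11): e=[30,-6,14] → ·
    (2,6)@(5, 13): e=[2,30,6] → #
    (3,6)@(7, 13): e=[28,2,8] → #
    (4,6)@(9, 13): e=[54,-26,10] → ·
    (2,7)@(5, 15): e=[0,38,0] → #  [on edge]
    (4,7)@(9, 15): e=[52,-18,4] → ·
    (2,8)@(5, 17): e=[-2,46,-6] → ·
    (5,8)@(11, 17): e=[76,-38,0] → ·  [on edge]
    (8,9)@(17, 19): e=[152,-114,0] → ·  [on edge]
  covered (7 px):
    · · · · · · · · · · ·
    · · · · · · · · · · ·
    · · · · · · · · · · ·
    · · # · · · · · · · ·
    · · # · · · · · · · ·
    · · # · · · · · · · ·
    · · # # · · · · · · ·
    · · # # · · · · · · ·
    · · · · · · · · · · ·
    · · · · · · · · · · ·

Result: [[2,3],[2,4],[2,5],[2,6],[3,6],[2,7],[3,7]]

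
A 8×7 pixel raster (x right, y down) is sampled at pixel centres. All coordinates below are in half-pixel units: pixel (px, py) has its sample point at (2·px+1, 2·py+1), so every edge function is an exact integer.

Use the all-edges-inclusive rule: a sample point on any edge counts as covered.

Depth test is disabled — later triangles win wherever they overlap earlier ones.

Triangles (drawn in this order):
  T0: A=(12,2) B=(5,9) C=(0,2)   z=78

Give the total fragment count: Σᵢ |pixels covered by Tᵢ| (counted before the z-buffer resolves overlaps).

T0:
  2·area = 84
  edge (12, 2)→(5, 9): d=(-7,7) inclusive
  edge (5, 9)→(0, 2): d=(-5,-7) inclusive
  edge (0, 2)→(12, 2): d=(12,0) inclusive
    (6,0)@(13, 1): e=[0,96,-12] → ·  [on edge]
    (0,1)@(1, 3): e=[70,2,12] → #
    (1,1)@(3, 3): e=[56,16,12] → #
    (2,1)@(5, 3): e=[42,30,12] → #
    (3,1)@(7, 3): e=[28,44,12] → #
    (4,1)@(9, 3): e=[14,58,12] → #
    (5,1)@(11, 3): e=[0,72,12] → #  [on edge]
    (6,1)@(13, 3): e=[-14,86,12] → ·
    (0,2)@(1, 5): e=[56,-8,36] → ·
    (1,2)@(3, 5): e=[42,6,36] → #
    (4,2)@(9, 5): e=[0,48,36] → #  [on edge]
    (5,2)@(11, 5): e=[-14,62,36] → ·
    (3,3)@(7, 7): e=[0,24,60] → #  [on edge]
    (2,4)@(5, 9): e=[0,0,84] → #  [on edge]
    (1,5)@(3, 11): e=[0,-24,108] → ·  [on edge]
    (0,6)@(1, 13): e=[0,-48,132] → ·  [on edge]
  covered (13 px):
    · · · · · · · ·
    # # # # # # · ·
    · # # # # · · ·
    · · # # · · · ·
    · · # · · · · ·
    · · · · · · · ·
    · · · · · · · ·

Answer: 13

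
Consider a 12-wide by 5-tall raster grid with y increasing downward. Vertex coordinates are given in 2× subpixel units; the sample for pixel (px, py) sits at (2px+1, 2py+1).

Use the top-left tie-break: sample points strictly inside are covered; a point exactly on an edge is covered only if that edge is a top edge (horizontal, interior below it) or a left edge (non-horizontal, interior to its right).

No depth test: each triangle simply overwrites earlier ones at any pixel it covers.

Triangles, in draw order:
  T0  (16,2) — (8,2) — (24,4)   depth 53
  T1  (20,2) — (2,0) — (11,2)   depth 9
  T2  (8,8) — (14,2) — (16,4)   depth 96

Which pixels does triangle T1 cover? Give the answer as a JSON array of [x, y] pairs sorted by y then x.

T0:
  2·area = 16  (B↔C swapped to make it positive)
  edge (16, 2)→(24, 4): d=(8,2) right/bottom  bias=-1
  edge (24, 4)→(8, 2): d=(-16,-2) top-left  bias=+0
  edge (8, 2)→(16, 2): d=(8,0) top-left  bias=+0
    (8,1)@(17, 3): e=[6,2,8] → #
    (9,1)@(19, 3): e=[2,6,8] → #
    (10,1)@(21, 3): e=[-2,10,8] → ·
    (8,2)@(17, 5): e=[22,-30,24] → ·
    (9,2)@(19, 5): e=[18,-26,24] → ·
  covered (2 px):
    · · · · · · · · · · · ·
    · · · · · · · · # # · ·
    · · · · · · · · · · · ·
    · · · · · · · · · · · ·
    · · · · · · · · · · · ·
T1:
  2·area = 18  (B↔C swapped to make it positive)
  edge (20, 2)→(11, 2): d=(-9,0) right/bottom  bias=-1
  edge (11, 2)→(2, 0): d=(-9,-2) top-left  bias=+0
  edge (2, 0)→(20, 2): d=(18,2) right/bottom  bias=-1
    (3,0)@(7, 1): e=[9,1,8] → #
    (4,0)@(9, 1): e=[9,5,4] → #
    (5,0)@(11, 1): e=[9,9,0] → ·  [on edge]
    (3,1)@(7, 3): e=[-9,-17,44] → ·
    (4,1)@(9, 3): e=[-9,-13,40] → ·
  covered (2 px):
    · · · # # · · · · · · ·
    · · · · · · · · · · · ·
    · · · · · · · · · · · ·
    · · · · · · · · · · · ·
    · · · · · · · · · · · ·
T2:
  2·area = 24
  edge (8, 8)→(14, 2): d=(6,-6) top-left  bias=+0
  edge (14, 2)→(16, 4): d=(2,2) right/bottom  bias=-1
  edge (16, 4)→(8, 8): d=(-8,4) right/bottom  bias=-1
    (6,0)@(13, 1): e=[-12,0,36] → ·  [on edge]
    (7,0)@(15, 1): e=[0,-4,28] → ·  [on edge]
    (6,1)@(13, 3): e=[0,4,20] → #  [on edge]
    (7,1)@(15, 3): e=[12,0,12] → ·  [on edge]
    (5,2)@(11, 5): e=[0,12,12] → #  [on edge]
    (7,2)@(15, 5): e=[24,4,-4] → ·
    (8,2)@(17, 5): e=[36,0,-12] → ·  [on edge]
    (4,3)@(9, 7): e=[0,20,4] → #  [on edge]
    (5,3)@(11, 7): e=[12,16,-4] → ·
    (6,3)@(13, 7): e=[24,12,-12] → ·
    (9,3)@(19, 7): e=[60,0,-36] → ·  [on edge]
    (3,4)@(7, 9): e=[0,28,-4] → ·  [on edge]
    (10,4)@(21, 9): e=[84,0,-60] → ·  [on edge]
  covered (4 px):
    · · · · · · · · · · · ·
    · · · · · · # · · · · ·
    · · · · · # # · · · · ·
    · · · · # · · · · · · ·
    · · · · · · · · · · · ·

Answer: [[3,0],[4,0]]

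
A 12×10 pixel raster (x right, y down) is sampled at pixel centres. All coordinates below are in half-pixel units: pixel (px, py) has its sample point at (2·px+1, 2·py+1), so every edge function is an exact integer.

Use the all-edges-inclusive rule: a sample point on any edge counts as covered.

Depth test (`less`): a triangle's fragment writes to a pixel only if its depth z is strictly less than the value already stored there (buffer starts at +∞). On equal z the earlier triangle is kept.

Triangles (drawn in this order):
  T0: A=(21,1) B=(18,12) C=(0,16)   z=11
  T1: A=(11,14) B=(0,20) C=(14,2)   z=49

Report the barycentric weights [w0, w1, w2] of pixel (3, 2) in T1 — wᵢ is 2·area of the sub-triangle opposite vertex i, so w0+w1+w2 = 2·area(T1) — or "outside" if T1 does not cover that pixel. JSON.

T0:
  2·area = 186
  edge (21, 1)→(18, 12): d=(-3,11) inclusive
  edge (18, 12)→(0, 16): d=(-18,4) inclusive
  edge (0, 16)→(21, 1): d=(21,-15) inclusive
    (10,0)@(21, 1): e=[0,186,0] → █  [on edge]
    (11,0)@(23, 1): e=[-22,178,30] → ·
    (9,1)@(19, 3): e=[16,158,12] → █
    (10,1)@(21, 3): e=[-6,150,42] → ·
    (8,2)@(17, 5): e=[32,130,24] → █
    (10,2)@(21, 5): e=[-12,114,84] → ·
    (6,3)@(13, 7): e=[70,110,6] → █
    (7,3)@(15, 7): e=[48,102,36] → █
    (10,3)@(21, 7): e=[-18,78,126] → ·
    (5,4)@(11, 9): e=[86,82,18] → █
    (9,4)@(19, 9): e=[-2,50,138] → ·
    (3,5)@(7, 11): e=[124,62,0] → █  [on edge]
  covered (24 px):
    · · · · · · · · · · █ ·
    · · · · · · · · · █ · ·
    · · · · · · · · █ █ · ·
    · · · · · · █ █ █ █ · ·
    · · · · · █ █ █ █ · · ·
    · · · █ █ █ █ █ █ · · ·
    · · █ █ █ █ █ · · · · ·
    · █ · · · · · · · · · ·
    · · · · · · · · · · · ·
    · · · · · · · · · · · ·
T1:
  2·area = 114
  edge (11, 14)→(0, 20): d=(-11,6) inclusive
  edge (0, 20)→(14, 2): d=(14,-18) inclusive
  edge (14, 2)→(11, 14): d=(-3,12) inclusive
    (6,2)@(13, 5): e=[87,24,3] → █
    (7,2)@(15, 5): e=[75,60,-21] → ·
    (5,3)@(11, 7): e=[77,16,21] → █
    (6,3)@(13, 7): e=[65,52,-3] → ·
    (4,4)@(9, 9): e=[67,8,39] → █
    (6,4)@(13, 9): e=[43,80,-9] → ·
    (3,5)@(7, 11): e=[57,0,57] → █  [on edge]
    (6,5)@(13, 11): e=[21,108,-15] → ·
    (3,6)@(7, 13): e=[35,28,51] → █
    (6,6)@(13, 13): e=[-1,136,-21] → ·
    (2,7)@(5, 15): e=[25,20,69] → █
    (5,7)@(11, 15): e=[-11,128,-3] → ·
  covered (16 px):
    · · · · · · · · · · · ·
    · · · · · · · · · · · ·
    · · · · · · █ · · · · ·
    · · · · · █ · · · · · ·
    · · · · █ █ · · · · · ·
    · · · █ █ █ · · · · · ·
    · · · █ █ █ · · · · · ·
    · · █ █ █ · · · · · · ·
    · █ █ · · · · · · · · ·
    █ · · · · · · · · · · ·

Answer: "outside"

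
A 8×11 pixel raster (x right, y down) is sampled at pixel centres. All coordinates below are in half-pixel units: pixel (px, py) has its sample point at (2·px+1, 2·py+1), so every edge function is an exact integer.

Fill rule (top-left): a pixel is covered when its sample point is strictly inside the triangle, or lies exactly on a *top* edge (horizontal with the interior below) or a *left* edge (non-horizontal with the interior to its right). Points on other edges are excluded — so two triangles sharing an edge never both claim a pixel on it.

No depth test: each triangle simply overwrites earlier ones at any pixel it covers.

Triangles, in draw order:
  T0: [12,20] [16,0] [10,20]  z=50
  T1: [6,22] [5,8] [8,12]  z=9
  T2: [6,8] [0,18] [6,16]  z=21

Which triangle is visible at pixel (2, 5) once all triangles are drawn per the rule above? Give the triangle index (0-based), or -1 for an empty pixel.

T0:
  2·area = 40  (B↔C swapped to make it positive)
  edge (12, 20)→(10, 20): d=(-2,0) right/bottom  bias=-1
  edge (10, 20)→(16, 0): d=(6,-20) top-left  bias=+0
  edge (16, 0)→(12, 20): d=(-4,20) right/bottom  bias=-1
    (7,2)@(15, 5): e=[30,10,0] → ·  [on edge]
    (6,5)@(13, 11): e=[18,6,16] → █
    (7,5)@(15, 11): e=[18,46,-24] → ·
    (6,6)@(13, 13): e=[14,18,8] → █
    (7,6)@(15, 13): e=[14,58,-32] → ·
    (6,7)@(13, 15): e=[10,30,0] → ·  [on edge]
    (5,8)@(11, 17): e=[6,2,32] → █
    (6,8)@(13, 17): e=[6,42,-8] → ·
    (5,9)@(11, 19): e=[2,14,24] → █
    (6,9)@(13, 19): e=[2,54,-16] → ·
    (5,10)@(11, 21): e=[-2,26,16] → ·
  covered (4 px):
    · · · · · · · ·
    · · · · · · · ·
    · · · · · · · ·
    · · · · · · · ·
    · · · · · · · ·
    · · · · · · █ ·
    · · · · · · █ ·
    · · · · · · · ·
    · · · · · █ · ·
    · · · · · █ · ·
    · · · · · · · ·
T1:
  2·area = 38
  edge (6, 22)→(5, 8): d=(-1,-14) top-left  bias=+0
  edge (5, 8)→(8, 12): d=(3,4) right/bottom  bias=-1
  edge (8, 12)→(6, 22): d=(-2,10) right/bottom  bias=-1
    (4,3)@(9, 7): e=[57,-19,0] → ·  [on edge]
    (3,5)@(7, 11): e=[25,1,12] → █
    (4,5)@(9, 11): e=[53,-7,-8] → ·
    (3,6)@(7, 13): e=[23,7,8] → █
    (4,6)@(9, 13): e=[51,-1,-12] → ·
    (3,7)@(7, 15): e=[21,13,4] → █
    (4,7)@(9, 15): e=[49,5,-16] → ·
    (3,8)@(7, 17): e=[19,19,0] → ·  [on edge]
  covered (3 px):
    · · · · · · · ·
    · · · · · · · ·
    · · · · · · · ·
    · · · · · · · ·
    · · · · · · · ·
    · · · █ · · · ·
    · · · █ · · · ·
    · · · █ · · · ·
    · · · · · · · ·
    · · · · · · · ·
    · · · · · · · ·
T2:
  2·area = 48  (B↔C swapped to make it positive)
  edge (6, 8)→(6, 16): d=(0,8) right/bottom  bias=-1
  edge (6, 16)→(0, 18): d=(-6,2) right/bottom  bias=-1
  edge (0, 18)→(6, 8): d=(6,-10) top-left  bias=+0
    (4,1)@(9, 3): e=[-24,72,0] → ·  [on edge]
    (2,5)@(5, 11): e=[8,32,8] → █
    (3,5)@(7, 11): e=[-8,28,28] → ·
    (1,6)@(3, 13): e=[24,24,0] → █  [on edge]
    (3,6)@(7, 13): e=[-8,16,40] → ·
    (7,6)@(15, 13): e=[-72,0,120] → ·  [on edge]
    (1,7)@(3, 15): e=[24,12,12] → █
    (3,7)@(7, 15): e=[-8,4,52] → ·
    (4,7)@(9, 15): e=[-24,0,72] → ·  [on edge]
    (0,8)@(1, 17): e=[40,4,4] → █
    (1,8)@(3, 17): e=[24,0,24] → ·  [on edge]
    (2,8)@(5, 17): e=[8,-4,44] → ·
  covered (6 px):
    · · · · · · · ·
    · · · · · · · ·
    · · · · · · · ·
    · · · · · · · ·
    · · · · · · · ·
    · · █ · · · · ·
    · █ █ · · · · ·
    · █ █ · · · · ·
    █ · · · · · · ·
    · · · · · · · ·
    · · · · · · · ·

Z-buffer (winner per pixel, '.' = empty):
  . . . . . . . .
  . . . . . . . .
  . . . . . . . .
  . . . . . . . .
  . . . . . . . .
  . . 2 1 . . 0 .
  . 2 2 1 . . 0 .
  . 2 2 1 . . . .
  2 . . . . 0 . .
  . . . . . 0 . .
  . . . . . . . .

Final: 2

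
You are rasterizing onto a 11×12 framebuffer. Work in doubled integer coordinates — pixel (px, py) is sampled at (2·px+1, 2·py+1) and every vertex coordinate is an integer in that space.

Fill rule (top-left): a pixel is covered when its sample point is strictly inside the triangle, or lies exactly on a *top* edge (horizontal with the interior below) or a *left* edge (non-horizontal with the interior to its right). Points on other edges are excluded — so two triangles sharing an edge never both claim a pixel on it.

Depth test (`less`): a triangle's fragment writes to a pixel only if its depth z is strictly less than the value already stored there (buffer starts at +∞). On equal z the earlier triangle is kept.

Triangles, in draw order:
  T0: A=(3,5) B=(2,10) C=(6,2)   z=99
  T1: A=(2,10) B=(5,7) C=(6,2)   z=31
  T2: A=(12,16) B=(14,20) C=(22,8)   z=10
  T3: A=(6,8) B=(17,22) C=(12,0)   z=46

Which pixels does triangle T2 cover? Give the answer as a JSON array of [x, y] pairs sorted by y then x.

T0:
  2·area = 12  (B↔C swapped to make it positive)
  edge (3, 5)→(6, 2): d=(3,-3) top-left  bias=+0
  edge (6, 2)→(2, 10): d=(-4,8) right/bottom  bias=-1
  edge (2, 10)→(3, 5): d=(1,-5) top-left  bias=+0
    (3,0)@(7, 1): e=[0,-4,16] → ·  [on edge]
    (2,1)@(5, 3): e=[0,4,8] → #  [on edge]
    (3,1)@(7, 3): e=[6,-12,18] → ·
    (1,2)@(3, 5): e=[0,12,0] → #  [on edge]
    (2,2)@(5, 5): e=[6,-4,10] → ·
    (0,3)@(1, 7): e=[0,20,-8] → ·  [on edge]
    (1,3)@(3, 7): e=[6,4,2] → #
    (2,3)@(5, 7): e=[12,-12,12] → ·
    (1,4)@(3, 9): e=[12,-4,4] → ·
    (0,7)@(1, 15): e=[24,-12,0] → ·  [on edge]
  covered (3 px):
    · · · · · · · · · · ·
    · · # · · · · · · · ·
    · # · · · · · · · · ·
    · # · · · · · · · · ·
    · · · · · · · · · · ·
    · · · · · · · · · · ·
    · · · · · · · · · · ·
    · · · · · · · · · · ·
    · · · · · · · · · · ·
    · · · · · · · · · · ·
    · · · · · · · · · · ·
    · · · · · · · · · · ·
T1:
  2·area = 12  (B↔C swapped to make it positive)
  edge (2, 10)→(6, 2): d=(4,-8) top-left  bias=+0
  edge (6, 2)→(5, 7): d=(-1,5) right/bottom  bias=-1
  edge (5, 7)→(2, 10): d=(-3,3) right/bottom  bias=-1
    (5,0)@(11, 1): e=[36,-24,0] → ·  [on edge]
    (4,1)@(9, 3): e=[28,-16,0] → ·  [on edge]
    (2,2)@(5, 5): e=[4,2,6] → #
    (3,2)@(7, 5): e=[20,-8,0] → ·  [on edge]
    (2,3)@(5, 7): e=[12,0,0] → ·  [on edge]
    (1,4)@(3, 9): e=[4,8,0] → ·  [on edge]
    (0,5)@(1, 11): e=[-4,16,0] → ·  [on edge]
    (1,8)@(3, 17): e=[36,0,-24] → ·  [on edge]
  covered (1 px):
    · · · · · · · · · · ·
    · · · · · · · · · · ·
    · · # · · · · · · · ·
    · · · · · · · · · · ·
    · · · · · · · · · · ·
    · · · · · · · · · · ·
    · · · · · · · · · · ·
    · · · · · · · · · · ·
    · · · · · · · · · · ·
    · · · · · · · · · · ·
    · · · · · · · · · · ·
    · · · · · · · · · · ·
T2:
  2·area = 56  (B↔C swapped to make it positive)
  edge (12, 16)→(22, 8): d=(10,-8) top-left  bias=+0
  edge (22, 8)→(14, 20): d=(-8,12) right/bottom  bias=-1
  edge (14, 20)→(12, 16): d=(-2,-4) top-left  bias=+0
    (10,4)@(21, 9): e=[2,4,50] → #
    (9,5)@(19, 11): e=[6,12,38] → #
    (10,5)@(21, 11): e=[22,-12,46] → ·
    (8,6)@(17, 13): e=[10,20,26] → #
    (9,6)@(19, 13): e=[26,-4,34] → ·
    (7,7)@(15, 15): e=[14,28,14] → #
    (9,7)@(19, 15): e=[46,-20,30] → ·
    (6,8)@(13, 17): e=[18,36,2] → #
    (8,8)@(17, 17): e=[50,-12,18] → ·
    (6,9)@(13, 19): e=[38,20,-2] → ·
    (7,9)@(15, 19): e=[54,-4,6] → ·
  covered (7 px):
    · · · · · · · · · · ·
    · · · · · · · · · · ·
    · · · · · · · · · · ·
    · · · · · · · · · · ·
    · · · · · · · · · · #
    · · · · · · · · · # ·
    · · · · · · · · # · ·
    · · · · · · · # # · ·
    · · · · · · # # · · ·
    · · · · · · · · · · ·
    · · · · · · · · · · ·
    · · · · · · · · · · ·
T3:
  2·area = 172  (B↔C swapped to make it positive)
  edge (6, 8)→(12, 0): d=(6,-8) top-left  bias=+0
  edge (12, 0)→(17, 22): d=(5,22) right/bottom  bias=-1
  edge (17, 22)→(6, 8): d=(-11,-14) top-left  bias=+0
    (5,1)@(11, 3): e=[10,37,125] → #
    (6,1)@(13, 3): e=[26,-7,153] → ·
    (4,2)@(9, 5): e=[6,91,75] → #
    (6,2)@(13, 5): e=[38,3,131] → #
    (7,2)@(15, 5): e=[54,-41,159] → ·
    (3,3)@(7, 7): e=[2,145,25] → #
    (7,3)@(15, 7): e=[66,-31,137] → ·
    (3,4)@(7, 9): e=[14,155,3] → #
    (7,4)@(15, 9): e=[78,-21,115] → ·
    (3,5)@(7, 11): e=[26,165,-19] → ·
    (4,5)@(9, 11): e=[42,121,9] → #
    (7,5)@(15, 11): e=[90,-11,93] → ·
  covered (21 px):
    · · · · · · · · · · ·
    · · · · · # · · · · ·
    · · · · # # # · · · ·
    · · · # # # # · · · ·
    · · · # # # # · · · ·
    · · · · # # # · · · ·
    · · · · · # # · · · ·
    · · · · · · # # · · ·
    · · · · · · · # · · ·
    · · · · · · · # · · ·
    · · · · · · · · · · ·
    · · · · · · · · · · ·

Final: [[10,4],[9,5],[8,6],[7,7],[8,7],[6,8],[7,8]]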